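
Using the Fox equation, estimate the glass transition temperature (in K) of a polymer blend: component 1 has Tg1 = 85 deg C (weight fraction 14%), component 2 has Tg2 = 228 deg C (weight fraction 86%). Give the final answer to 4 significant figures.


1/Tg = w1/Tg1 + w2/Tg2 (in Kelvin)
Tg1 = 358.15 K, Tg2 = 501.15 K
1/Tg = 0.14/358.15 + 0.86/501.15
Tg = 474.6 K


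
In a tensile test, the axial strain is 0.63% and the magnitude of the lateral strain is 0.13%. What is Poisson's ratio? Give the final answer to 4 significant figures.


nu = -epsilon_lat / epsilon_axial
Lateral strain is contraction (negative), so using magnitudes:
nu = 0.13 / 0.63
nu = 0.2063


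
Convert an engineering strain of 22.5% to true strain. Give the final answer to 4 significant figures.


epsilon_true = ln(1 + epsilon_eng)
epsilon_true = ln(1 + 0.225)
epsilon_true = 0.2029


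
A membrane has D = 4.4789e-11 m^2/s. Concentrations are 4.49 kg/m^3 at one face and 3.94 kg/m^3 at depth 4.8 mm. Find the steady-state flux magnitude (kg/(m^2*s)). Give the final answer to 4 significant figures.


J = -D * (dC/dx) = D * (C1 - C2) / dx
J = 4.4789e-11 * (4.49 - 3.94) / 4.8e-03
J = 5.132e-09 kg/(m^2*s)


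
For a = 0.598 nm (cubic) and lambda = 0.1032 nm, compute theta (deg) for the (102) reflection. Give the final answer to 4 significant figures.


d = a / sqrt(h^2+k^2+l^2)
d = 0.598 / sqrt(5) = 0.267434 nm
lambda = 2*d*sin(theta)  =>  sin(theta) = lambda / (2*d)
sin(theta) = 0.1032 / (2 * 0.267434) = 0.192945
theta = 11.12 deg


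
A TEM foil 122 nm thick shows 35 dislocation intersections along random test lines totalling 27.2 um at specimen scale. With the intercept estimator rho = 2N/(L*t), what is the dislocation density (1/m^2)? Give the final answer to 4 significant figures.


rho = 2N / (L * t)
L = 27.2 um = 2.72e-05 m, t = 122 nm = 1.22e-07 m
rho = 2 * 35 / (2.72e-05 * 1.22e-07)
rho = 2.109e+13 1/m^2


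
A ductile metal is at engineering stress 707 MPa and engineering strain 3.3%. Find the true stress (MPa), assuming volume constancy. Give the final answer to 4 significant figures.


sigma_true = sigma_eng * (1 + epsilon_eng)
sigma_true = 707 * (1 + 0.033)
sigma_true = 730.3 MPa


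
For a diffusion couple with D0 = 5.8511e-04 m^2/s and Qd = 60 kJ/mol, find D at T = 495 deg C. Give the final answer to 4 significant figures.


D = D0 * exp(-Qd / (R*T))
T = 768.15 K
D = 5.8511e-04 * exp(-60e3 / (8.314 * 768.15))
D = 4.865e-08 m^2/s


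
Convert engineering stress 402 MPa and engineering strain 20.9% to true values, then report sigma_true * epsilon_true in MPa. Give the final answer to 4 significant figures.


sigma_true = sigma_eng * (1 + epsilon_eng)
sigma_true = 402 * (1 + 0.209) = 486.018 MPa
epsilon_true = ln(1 + epsilon_eng)
epsilon_true = ln(1 + 0.209) = 0.189794
sigma_true * epsilon_true = 486.018 * 0.189794 = 92.24 MPa


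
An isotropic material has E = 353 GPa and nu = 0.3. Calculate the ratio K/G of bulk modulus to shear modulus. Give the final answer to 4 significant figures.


G = E / (2*(1+nu))
G = 353 / (2*(1+0.3)) = 135.769 GPa
K = E / (3*(1-2*nu))
K = 353 / (3*(1-2*0.3)) = 294.167 GPa
K/G = 294.167 / 135.769 = 2.167


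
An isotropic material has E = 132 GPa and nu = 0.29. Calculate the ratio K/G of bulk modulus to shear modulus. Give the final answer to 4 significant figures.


G = E / (2*(1+nu))
G = 132 / (2*(1+0.29)) = 51.1628 GPa
K = E / (3*(1-2*nu))
K = 132 / (3*(1-2*0.29)) = 104.762 GPa
K/G = 104.762 / 51.1628 = 2.048


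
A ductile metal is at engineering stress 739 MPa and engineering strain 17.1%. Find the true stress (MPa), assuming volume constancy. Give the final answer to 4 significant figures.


sigma_true = sigma_eng * (1 + epsilon_eng)
sigma_true = 739 * (1 + 0.171)
sigma_true = 865.4 MPa


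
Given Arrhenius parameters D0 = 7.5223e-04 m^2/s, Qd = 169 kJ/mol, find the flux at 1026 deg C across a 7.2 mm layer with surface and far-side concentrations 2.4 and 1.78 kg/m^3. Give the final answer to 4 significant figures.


Step 1: D = D0 * exp(-Qd/(R*T))
T = 1026 + 273.15 = 1299.15 K
D = 7.5223e-04 * exp(-169e3 / (8.314 * 1299.15)) = 1.20548e-10 m^2/s
Step 2: J = D * (C1 - C2) / dx
J = 1.20548e-10 * (2.4 - 1.78) / 7.2e-03
J = 1.038e-08 kg/(m^2*s)


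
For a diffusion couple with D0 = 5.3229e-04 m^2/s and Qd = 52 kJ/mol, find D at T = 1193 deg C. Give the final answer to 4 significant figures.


D = D0 * exp(-Qd / (R*T))
T = 1466.15 K
D = 5.3229e-04 * exp(-52e3 / (8.314 * 1466.15))
D = 7.473e-06 m^2/s


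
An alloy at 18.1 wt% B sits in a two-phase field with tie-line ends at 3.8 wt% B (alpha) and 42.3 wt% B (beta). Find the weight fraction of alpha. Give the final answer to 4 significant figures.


f_alpha = (C_beta - C0) / (C_beta - C_alpha)
f_alpha = (42.3 - 18.1) / (42.3 - 3.8)
f_alpha = 0.6286


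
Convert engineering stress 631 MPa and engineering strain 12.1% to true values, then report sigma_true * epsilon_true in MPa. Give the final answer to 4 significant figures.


sigma_true = sigma_eng * (1 + epsilon_eng)
sigma_true = 631 * (1 + 0.121) = 707.351 MPa
epsilon_true = ln(1 + epsilon_eng)
epsilon_true = ln(1 + 0.121) = 0.114221
sigma_true * epsilon_true = 707.351 * 0.114221 = 80.79 MPa


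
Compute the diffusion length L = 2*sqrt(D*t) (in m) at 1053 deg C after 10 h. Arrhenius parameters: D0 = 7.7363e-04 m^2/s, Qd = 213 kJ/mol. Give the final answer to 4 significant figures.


Step 1: D = D0 * exp(-Qd/(R*T))
T = 1326.15 K
D = 7.7363e-04 * exp(-213e3 / (8.314 * 1326.15)) = 3.15172e-12 m^2/s
Step 2: L = 2*sqrt(D*t)
t = 10 h = 36000 s
L = 2*sqrt(3.15172e-12 * 36000) = 6.737e-04 m


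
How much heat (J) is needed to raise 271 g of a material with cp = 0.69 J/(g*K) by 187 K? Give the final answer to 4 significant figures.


Q = m * cp * dT
Q = 271 * 0.69 * 187
Q = 34970 J


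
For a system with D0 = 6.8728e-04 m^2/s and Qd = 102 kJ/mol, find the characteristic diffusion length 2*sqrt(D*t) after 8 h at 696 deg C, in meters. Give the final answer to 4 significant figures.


Step 1: D = D0 * exp(-Qd/(R*T))
T = 969.15 K
D = 6.8728e-04 * exp(-102e3 / (8.314 * 969.15)) = 2.18476e-09 m^2/s
Step 2: L = 2*sqrt(D*t)
t = 8 h = 28800 s
L = 2*sqrt(2.18476e-09 * 28800) = 0.01586 m


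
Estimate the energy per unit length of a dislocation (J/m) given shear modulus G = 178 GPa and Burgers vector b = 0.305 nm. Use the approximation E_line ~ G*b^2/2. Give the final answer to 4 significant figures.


E = G*b^2/2
b = 0.305 nm = 3.05e-10 m
G = 178 GPa = 1.78e+11 Pa
E = 0.5 * 1.78e+11 * (3.05e-10)^2
E = 8.279e-09 J/m


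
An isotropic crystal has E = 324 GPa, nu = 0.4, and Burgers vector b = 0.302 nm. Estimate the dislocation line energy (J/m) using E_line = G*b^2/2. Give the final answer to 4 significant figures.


Step 1: G = E / (2*(1+nu))
G = 324 / (2*(1+0.4)) = 115.714 GPa = 1.15714e+11 Pa
Step 2: E_line = G*b^2/2
b = 0.302 nm = 3.02e-10 m
E_line = 0.5 * 1.15714e+11 * (3.02e-10)^2 = 5.277e-09 J/m


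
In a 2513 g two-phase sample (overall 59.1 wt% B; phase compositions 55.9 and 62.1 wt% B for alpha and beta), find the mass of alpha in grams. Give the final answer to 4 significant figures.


f_alpha = (C_beta - C0) / (C_beta - C_alpha)
f_alpha = (62.1 - 59.1) / (62.1 - 55.9) = 0.483871
m_alpha = f_alpha * m_total = 0.483871 * 2513 = 1216 g


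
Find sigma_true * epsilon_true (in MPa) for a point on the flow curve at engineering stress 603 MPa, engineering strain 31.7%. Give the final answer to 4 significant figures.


sigma_true = sigma_eng * (1 + epsilon_eng)
sigma_true = 603 * (1 + 0.317) = 794.151 MPa
epsilon_true = ln(1 + epsilon_eng)
epsilon_true = ln(1 + 0.317) = 0.275356
sigma_true * epsilon_true = 794.151 * 0.275356 = 218.7 MPa


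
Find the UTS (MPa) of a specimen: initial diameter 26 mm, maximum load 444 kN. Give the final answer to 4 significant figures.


A0 = pi*(d/2)^2 = pi*(26/2)^2 = 530.929 mm^2
UTS = F_max / A0 = 444*1000 / 530.929
UTS = 836.3 MPa


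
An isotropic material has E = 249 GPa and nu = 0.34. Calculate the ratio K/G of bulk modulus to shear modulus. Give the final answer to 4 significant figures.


G = E / (2*(1+nu))
G = 249 / (2*(1+0.34)) = 92.9104 GPa
K = E / (3*(1-2*nu))
K = 249 / (3*(1-2*0.34)) = 259.375 GPa
K/G = 259.375 / 92.9104 = 2.792


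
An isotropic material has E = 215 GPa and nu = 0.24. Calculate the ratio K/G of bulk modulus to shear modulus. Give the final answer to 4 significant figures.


G = E / (2*(1+nu))
G = 215 / (2*(1+0.24)) = 86.6935 GPa
K = E / (3*(1-2*nu))
K = 215 / (3*(1-2*0.24)) = 137.821 GPa
K/G = 137.821 / 86.6935 = 1.59


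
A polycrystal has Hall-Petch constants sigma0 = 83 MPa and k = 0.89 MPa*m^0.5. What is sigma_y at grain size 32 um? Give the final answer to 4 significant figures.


sigma_y = sigma0 + k / sqrt(d)
d = 32 um = 3.2e-05 m
sigma_y = 83 + 0.89 / sqrt(3.2e-05)
sigma_y = 240.3 MPa


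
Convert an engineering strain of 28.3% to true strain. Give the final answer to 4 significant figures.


epsilon_true = ln(1 + epsilon_eng)
epsilon_true = ln(1 + 0.283)
epsilon_true = 0.2492


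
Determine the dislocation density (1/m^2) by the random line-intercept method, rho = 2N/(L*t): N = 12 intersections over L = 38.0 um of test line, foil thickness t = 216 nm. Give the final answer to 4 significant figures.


rho = 2N / (L * t)
L = 38.0 um = 3.8e-05 m, t = 216 nm = 2.16e-07 m
rho = 2 * 12 / (3.8e-05 * 2.16e-07)
rho = 2.924e+12 1/m^2


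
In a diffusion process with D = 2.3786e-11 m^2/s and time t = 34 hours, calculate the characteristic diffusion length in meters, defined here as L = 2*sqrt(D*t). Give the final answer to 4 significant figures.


t = 34 hr = 122400 s
Diffusion length = 2*sqrt(D*t)
= 2*sqrt(2.3786e-11 * 122400)
= 3.413e-03 m


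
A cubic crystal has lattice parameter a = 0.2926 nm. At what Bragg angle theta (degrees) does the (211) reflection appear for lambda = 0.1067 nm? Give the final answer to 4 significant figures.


d = a / sqrt(h^2+k^2+l^2)
d = 0.2926 / sqrt(6) = 0.119453 nm
lambda = 2*d*sin(theta)  =>  sin(theta) = lambda / (2*d)
sin(theta) = 0.1067 / (2 * 0.119453) = 0.446617
theta = 26.53 deg


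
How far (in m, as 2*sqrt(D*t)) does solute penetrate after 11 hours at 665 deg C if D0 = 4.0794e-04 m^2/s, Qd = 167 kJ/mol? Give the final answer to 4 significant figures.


Step 1: D = D0 * exp(-Qd/(R*T))
T = 938.15 K
D = 4.0794e-04 * exp(-167e3 / (8.314 * 938.15)) = 2.05105e-13 m^2/s
Step 2: L = 2*sqrt(D*t)
t = 11 h = 39600 s
L = 2*sqrt(2.05105e-13 * 39600) = 1.802e-04 m


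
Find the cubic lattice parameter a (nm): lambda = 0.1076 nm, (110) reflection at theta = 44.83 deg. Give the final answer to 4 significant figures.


d = lambda / (2*sin(theta))
d = 0.1076 / (2*sin(44.83 deg))
d = 0.0763114 nm
a = d * sqrt(h^2+k^2+l^2) = 0.0763114 * sqrt(2)
a = 0.1079 nm


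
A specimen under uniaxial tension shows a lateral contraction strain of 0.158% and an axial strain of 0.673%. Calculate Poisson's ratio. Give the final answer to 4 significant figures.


nu = -epsilon_lat / epsilon_axial
Lateral strain is contraction (negative), so using magnitudes:
nu = 0.158 / 0.673
nu = 0.2348


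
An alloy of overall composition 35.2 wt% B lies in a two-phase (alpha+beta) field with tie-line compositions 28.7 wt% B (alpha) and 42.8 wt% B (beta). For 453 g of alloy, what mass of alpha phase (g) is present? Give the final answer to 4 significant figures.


f_alpha = (C_beta - C0) / (C_beta - C_alpha)
f_alpha = (42.8 - 35.2) / (42.8 - 28.7) = 0.539007
m_alpha = f_alpha * m_total = 0.539007 * 453 = 244.2 g


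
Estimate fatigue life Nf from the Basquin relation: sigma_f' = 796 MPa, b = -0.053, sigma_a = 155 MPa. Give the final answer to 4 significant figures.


sigma_a = sigma_f' * (2*Nf)^b
2*Nf = (sigma_a / sigma_f')^(1/b)
2*Nf = (155 / 796)^(1/-0.053)
2*Nf = 2.55385e+13
Nf = 1.277e+13 cycles


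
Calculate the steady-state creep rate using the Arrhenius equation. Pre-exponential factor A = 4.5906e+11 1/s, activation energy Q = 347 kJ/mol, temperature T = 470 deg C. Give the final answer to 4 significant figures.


rate = A * exp(-Q / (R*T))
T = 470 + 273.15 = 743.15 K
rate = 4.5906e+11 * exp(-347e3 / (8.314 * 743.15))
rate = 1.866e-13 1/s


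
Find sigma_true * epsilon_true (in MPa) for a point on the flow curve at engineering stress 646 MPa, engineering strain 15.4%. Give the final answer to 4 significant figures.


sigma_true = sigma_eng * (1 + epsilon_eng)
sigma_true = 646 * (1 + 0.154) = 745.484 MPa
epsilon_true = ln(1 + epsilon_eng)
epsilon_true = ln(1 + 0.154) = 0.143234
sigma_true * epsilon_true = 745.484 * 0.143234 = 106.8 MPa


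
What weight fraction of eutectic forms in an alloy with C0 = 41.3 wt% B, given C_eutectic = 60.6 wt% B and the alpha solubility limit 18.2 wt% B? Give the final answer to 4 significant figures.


f_primary = (C_e - C0) / (C_e - C_alpha_max)
f_primary = (60.6 - 41.3) / (60.6 - 18.2)
f_primary = 0.455189
f_eutectic = 1 - 0.455189 = 0.5448


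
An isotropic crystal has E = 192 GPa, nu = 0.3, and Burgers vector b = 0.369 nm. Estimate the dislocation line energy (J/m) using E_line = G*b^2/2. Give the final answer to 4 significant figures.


Step 1: G = E / (2*(1+nu))
G = 192 / (2*(1+0.3)) = 73.8462 GPa = 7.38462e+10 Pa
Step 2: E_line = G*b^2/2
b = 0.369 nm = 3.69e-10 m
E_line = 0.5 * 7.38462e+10 * (3.69e-10)^2 = 5.027e-09 J/m


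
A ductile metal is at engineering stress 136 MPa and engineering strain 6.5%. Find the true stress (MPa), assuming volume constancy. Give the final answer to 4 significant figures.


sigma_true = sigma_eng * (1 + epsilon_eng)
sigma_true = 136 * (1 + 0.065)
sigma_true = 144.8 MPa


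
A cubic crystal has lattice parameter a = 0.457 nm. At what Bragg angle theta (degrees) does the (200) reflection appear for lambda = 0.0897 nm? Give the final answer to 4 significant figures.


d = a / sqrt(h^2+k^2+l^2)
d = 0.457 / sqrt(4) = 0.2285 nm
lambda = 2*d*sin(theta)  =>  sin(theta) = lambda / (2*d)
sin(theta) = 0.0897 / (2 * 0.2285) = 0.19628
theta = 11.32 deg


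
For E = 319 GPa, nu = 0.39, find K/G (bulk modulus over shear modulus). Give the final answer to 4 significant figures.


G = E / (2*(1+nu))
G = 319 / (2*(1+0.39)) = 114.748 GPa
K = E / (3*(1-2*nu))
K = 319 / (3*(1-2*0.39)) = 483.333 GPa
K/G = 483.333 / 114.748 = 4.212


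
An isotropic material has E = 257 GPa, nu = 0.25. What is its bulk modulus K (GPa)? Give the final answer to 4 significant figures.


K = E / (3*(1-2*nu))
K = 257 / (3*(1-2*0.25))
K = 171.3 GPa


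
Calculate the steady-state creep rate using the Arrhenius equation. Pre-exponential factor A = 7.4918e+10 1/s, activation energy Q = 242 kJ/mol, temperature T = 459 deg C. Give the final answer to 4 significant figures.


rate = A * exp(-Q / (R*T))
T = 459 + 273.15 = 732.15 K
rate = 7.4918e+10 * exp(-242e3 / (8.314 * 732.15))
rate = 4.061e-07 1/s


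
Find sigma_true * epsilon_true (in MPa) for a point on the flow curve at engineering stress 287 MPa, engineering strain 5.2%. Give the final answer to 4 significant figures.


sigma_true = sigma_eng * (1 + epsilon_eng)
sigma_true = 287 * (1 + 0.052) = 301.924 MPa
epsilon_true = ln(1 + epsilon_eng)
epsilon_true = ln(1 + 0.052) = 0.0506931
sigma_true * epsilon_true = 301.924 * 0.0506931 = 15.31 MPa


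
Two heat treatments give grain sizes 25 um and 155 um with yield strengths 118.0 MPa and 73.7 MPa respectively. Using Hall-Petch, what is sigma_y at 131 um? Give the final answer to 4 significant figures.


sigma_y = sigma0 + k / sqrt(d)
1/sqrt(d1) = 1/sqrt(2.5e-05) = 200;  1/sqrt(d2) = 80.3219
k = (sigma1 - sigma2) / (1/sqrt(d1) - 1/sqrt(d2)) = (118.0 - 73.7) / (200 - 80.3219) = 0.37016 MPa*m^0.5
sigma0 = sigma1 - k/sqrt(d1) = 118.0 - 0.37016*200 = 43.9681 MPa
sigma_y(d3) = 43.9681 + 0.37016 / sqrt(1.31e-04) = 76.31 MPa


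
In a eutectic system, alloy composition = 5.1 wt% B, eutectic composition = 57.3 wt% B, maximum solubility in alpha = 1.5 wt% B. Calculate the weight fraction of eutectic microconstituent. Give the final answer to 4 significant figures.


f_primary = (C_e - C0) / (C_e - C_alpha_max)
f_primary = (57.3 - 5.1) / (57.3 - 1.5)
f_primary = 0.935484
f_eutectic = 1 - 0.935484 = 0.06452


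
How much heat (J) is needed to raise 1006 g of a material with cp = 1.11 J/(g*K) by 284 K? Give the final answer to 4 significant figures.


Q = m * cp * dT
Q = 1006 * 1.11 * 284
Q = 317100 J


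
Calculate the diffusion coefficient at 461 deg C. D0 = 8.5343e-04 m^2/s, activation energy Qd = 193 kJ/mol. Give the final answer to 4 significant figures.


D = D0 * exp(-Qd / (R*T))
T = 734.15 K
D = 8.5343e-04 * exp(-193e3 / (8.314 * 734.15))
D = 1.58e-17 m^2/s


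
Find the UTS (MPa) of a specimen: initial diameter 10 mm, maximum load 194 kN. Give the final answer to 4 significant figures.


A0 = pi*(d/2)^2 = pi*(10/2)^2 = 78.5398 mm^2
UTS = F_max / A0 = 194*1000 / 78.5398
UTS = 2470 MPa


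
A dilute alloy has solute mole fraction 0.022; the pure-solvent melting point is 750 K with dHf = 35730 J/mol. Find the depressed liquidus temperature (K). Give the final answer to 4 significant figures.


dT = R*Tm^2*x / dHf
dT = 8.314 * 750^2 * 0.022 / 35730
dT = 2.87953 K
T_new = 750 - 2.87953 = 747.1 K


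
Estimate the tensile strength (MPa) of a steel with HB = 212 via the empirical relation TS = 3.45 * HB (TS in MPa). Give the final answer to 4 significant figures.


TS (MPa) = 3.45 * HB
TS = 3.45 * 212
TS = 731.4 MPa


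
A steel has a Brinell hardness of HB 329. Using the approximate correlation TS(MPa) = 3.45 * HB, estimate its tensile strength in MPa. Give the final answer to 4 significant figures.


TS (MPa) = 3.45 * HB
TS = 3.45 * 329
TS = 1135 MPa


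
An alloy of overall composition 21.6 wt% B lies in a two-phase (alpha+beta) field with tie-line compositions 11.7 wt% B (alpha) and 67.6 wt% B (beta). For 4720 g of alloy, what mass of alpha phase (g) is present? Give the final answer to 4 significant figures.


f_alpha = (C_beta - C0) / (C_beta - C_alpha)
f_alpha = (67.6 - 21.6) / (67.6 - 11.7) = 0.822898
m_alpha = f_alpha * m_total = 0.822898 * 4720 = 3884 g


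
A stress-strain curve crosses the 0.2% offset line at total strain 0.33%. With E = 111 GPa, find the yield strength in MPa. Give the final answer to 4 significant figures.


Offset strain = 0.002
Elastic strain at yield = total_strain - offset = 3.3e-03 - 0.002 = 1.3e-03
sigma_y = E * elastic_strain = 111000 * 1.3e-03
sigma_y = 144.3 MPa


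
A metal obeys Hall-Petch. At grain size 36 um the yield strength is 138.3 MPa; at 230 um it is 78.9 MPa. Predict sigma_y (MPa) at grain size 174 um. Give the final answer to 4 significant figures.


sigma_y = sigma0 + k / sqrt(d)
1/sqrt(d1) = 1/sqrt(3.6e-05) = 166.667;  1/sqrt(d2) = 65.938
k = (sigma1 - sigma2) / (1/sqrt(d1) - 1/sqrt(d2)) = (138.3 - 78.9) / (166.667 - 65.938) = 0.589703 MPa*m^0.5
sigma0 = sigma1 - k/sqrt(d1) = 138.3 - 0.589703*166.667 = 40.0161 MPa
sigma_y(d3) = 40.0161 + 0.589703 / sqrt(1.74e-04) = 84.72 MPa


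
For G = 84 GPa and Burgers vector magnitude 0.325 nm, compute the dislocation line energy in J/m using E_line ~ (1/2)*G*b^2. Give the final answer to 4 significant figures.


E = G*b^2/2
b = 0.325 nm = 3.25e-10 m
G = 84 GPa = 8.4e+10 Pa
E = 0.5 * 8.4e+10 * (3.25e-10)^2
E = 4.436e-09 J/m


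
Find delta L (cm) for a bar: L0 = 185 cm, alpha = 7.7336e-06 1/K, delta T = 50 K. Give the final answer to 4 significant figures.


dL = L0 * alpha * dT
dL = 185 * 7.7336e-06 * 50
dL = 0.07154 cm


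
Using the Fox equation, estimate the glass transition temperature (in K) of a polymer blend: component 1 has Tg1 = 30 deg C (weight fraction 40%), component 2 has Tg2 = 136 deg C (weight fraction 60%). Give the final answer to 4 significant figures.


1/Tg = w1/Tg1 + w2/Tg2 (in Kelvin)
Tg1 = 303.15 K, Tg2 = 409.15 K
1/Tg = 0.4/303.15 + 0.6/409.15
Tg = 358.9 K


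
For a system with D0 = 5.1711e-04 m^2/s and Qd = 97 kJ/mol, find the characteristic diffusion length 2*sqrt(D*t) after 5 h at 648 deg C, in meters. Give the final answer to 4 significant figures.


Step 1: D = D0 * exp(-Qd/(R*T))
T = 921.15 K
D = 5.1711e-04 * exp(-97e3 / (8.314 * 921.15)) = 1.63272e-09 m^2/s
Step 2: L = 2*sqrt(D*t)
t = 5 h = 18000 s
L = 2*sqrt(1.63272e-09 * 18000) = 0.01084 m


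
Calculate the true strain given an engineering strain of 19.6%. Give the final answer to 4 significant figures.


epsilon_true = ln(1 + epsilon_eng)
epsilon_true = ln(1 + 0.196)
epsilon_true = 0.179


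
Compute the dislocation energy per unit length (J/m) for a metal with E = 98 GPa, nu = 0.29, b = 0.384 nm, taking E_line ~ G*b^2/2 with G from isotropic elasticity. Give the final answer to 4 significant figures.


Step 1: G = E / (2*(1+nu))
G = 98 / (2*(1+0.29)) = 37.9845 GPa = 3.79845e+10 Pa
Step 2: E_line = G*b^2/2
b = 0.384 nm = 3.84e-10 m
E_line = 0.5 * 3.79845e+10 * (3.84e-10)^2 = 2.801e-09 J/m


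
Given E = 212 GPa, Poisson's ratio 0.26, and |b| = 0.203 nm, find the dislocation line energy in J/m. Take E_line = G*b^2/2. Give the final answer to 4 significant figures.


Step 1: G = E / (2*(1+nu))
G = 212 / (2*(1+0.26)) = 84.127 GPa = 8.4127e+10 Pa
Step 2: E_line = G*b^2/2
b = 0.203 nm = 2.03e-10 m
E_line = 0.5 * 8.4127e+10 * (2.03e-10)^2 = 1.733e-09 J/m


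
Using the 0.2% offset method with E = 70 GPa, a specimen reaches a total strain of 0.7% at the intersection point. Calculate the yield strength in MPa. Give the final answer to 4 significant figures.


Offset strain = 0.002
Elastic strain at yield = total_strain - offset = 7e-03 - 0.002 = 5e-03
sigma_y = E * elastic_strain = 70000 * 5e-03
sigma_y = 350 MPa


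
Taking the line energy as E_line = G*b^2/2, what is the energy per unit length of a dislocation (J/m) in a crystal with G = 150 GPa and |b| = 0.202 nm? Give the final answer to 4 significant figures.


E = G*b^2/2
b = 0.202 nm = 2.02e-10 m
G = 150 GPa = 1.5e+11 Pa
E = 0.5 * 1.5e+11 * (2.02e-10)^2
E = 3.06e-09 J/m


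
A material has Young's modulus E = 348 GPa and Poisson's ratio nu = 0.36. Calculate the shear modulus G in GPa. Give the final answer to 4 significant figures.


G = E / (2*(1+nu))
G = 348 / (2*(1+0.36))
G = 127.9 GPa


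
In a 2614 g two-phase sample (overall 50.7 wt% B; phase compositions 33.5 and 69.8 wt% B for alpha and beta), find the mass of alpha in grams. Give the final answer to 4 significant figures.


f_alpha = (C_beta - C0) / (C_beta - C_alpha)
f_alpha = (69.8 - 50.7) / (69.8 - 33.5) = 0.526171
m_alpha = f_alpha * m_total = 0.526171 * 2614 = 1375 g


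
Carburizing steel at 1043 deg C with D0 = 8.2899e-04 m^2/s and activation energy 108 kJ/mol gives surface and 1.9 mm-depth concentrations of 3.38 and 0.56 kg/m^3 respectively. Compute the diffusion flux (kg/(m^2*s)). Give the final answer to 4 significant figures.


Step 1: D = D0 * exp(-Qd/(R*T))
T = 1043 + 273.15 = 1316.15 K
D = 8.2899e-04 * exp(-108e3 / (8.314 * 1316.15)) = 4.28696e-08 m^2/s
Step 2: J = D * (C1 - C2) / dx
J = 4.28696e-08 * (3.38 - 0.56) / 1.9e-03
J = 6.363e-05 kg/(m^2*s)


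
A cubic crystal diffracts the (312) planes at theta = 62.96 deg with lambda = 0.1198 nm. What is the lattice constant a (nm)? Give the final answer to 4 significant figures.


d = lambda / (2*sin(theta))
d = 0.1198 / (2*sin(62.96 deg))
d = 0.0672513 nm
a = d * sqrt(h^2+k^2+l^2) = 0.0672513 * sqrt(14)
a = 0.2516 nm


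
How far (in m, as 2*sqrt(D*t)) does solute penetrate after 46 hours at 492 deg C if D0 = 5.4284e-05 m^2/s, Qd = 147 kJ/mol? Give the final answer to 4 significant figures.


Step 1: D = D0 * exp(-Qd/(R*T))
T = 765.15 K
D = 5.4284e-05 * exp(-147e3 / (8.314 * 765.15)) = 5.00072e-15 m^2/s
Step 2: L = 2*sqrt(D*t)
t = 46 h = 165600 s
L = 2*sqrt(5.00072e-15 * 165600) = 5.755e-05 m


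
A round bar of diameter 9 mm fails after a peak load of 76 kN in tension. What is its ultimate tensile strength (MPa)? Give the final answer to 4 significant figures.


A0 = pi*(d/2)^2 = pi*(9/2)^2 = 63.6173 mm^2
UTS = F_max / A0 = 76*1000 / 63.6173
UTS = 1195 MPa


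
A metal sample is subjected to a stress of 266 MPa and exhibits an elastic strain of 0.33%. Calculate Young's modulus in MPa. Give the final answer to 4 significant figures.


E = sigma / epsilon
epsilon = 0.33% = 3.3e-03
E = 266 / 3.3e-03
E = 80610 MPa


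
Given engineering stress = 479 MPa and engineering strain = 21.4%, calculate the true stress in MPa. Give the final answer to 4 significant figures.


sigma_true = sigma_eng * (1 + epsilon_eng)
sigma_true = 479 * (1 + 0.214)
sigma_true = 581.5 MPa


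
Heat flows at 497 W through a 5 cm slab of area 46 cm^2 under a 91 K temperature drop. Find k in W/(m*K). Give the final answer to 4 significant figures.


k = Q*L / (A*dT)
L = 0.05 m, A = 4.6e-03 m^2
k = 497 * 0.05 / (4.6e-03 * 91)
k = 59.36 W/(m*K)


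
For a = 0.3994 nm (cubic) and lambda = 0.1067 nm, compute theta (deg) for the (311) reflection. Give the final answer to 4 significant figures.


d = a / sqrt(h^2+k^2+l^2)
d = 0.3994 / sqrt(11) = 0.120424 nm
lambda = 2*d*sin(theta)  =>  sin(theta) = lambda / (2*d)
sin(theta) = 0.1067 / (2 * 0.120424) = 0.443019
theta = 26.3 deg


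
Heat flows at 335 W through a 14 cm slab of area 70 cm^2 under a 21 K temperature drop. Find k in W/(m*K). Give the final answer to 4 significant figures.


k = Q*L / (A*dT)
L = 0.14 m, A = 7e-03 m^2
k = 335 * 0.14 / (7e-03 * 21)
k = 319 W/(m*K)


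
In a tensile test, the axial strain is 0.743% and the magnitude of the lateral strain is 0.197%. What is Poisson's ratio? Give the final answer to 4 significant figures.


nu = -epsilon_lat / epsilon_axial
Lateral strain is contraction (negative), so using magnitudes:
nu = 0.197 / 0.743
nu = 0.2651


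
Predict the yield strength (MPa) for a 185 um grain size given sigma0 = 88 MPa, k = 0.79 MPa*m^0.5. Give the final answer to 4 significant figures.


sigma_y = sigma0 + k / sqrt(d)
d = 185 um = 1.85e-04 m
sigma_y = 88 + 0.79 / sqrt(1.85e-04)
sigma_y = 146.1 MPa


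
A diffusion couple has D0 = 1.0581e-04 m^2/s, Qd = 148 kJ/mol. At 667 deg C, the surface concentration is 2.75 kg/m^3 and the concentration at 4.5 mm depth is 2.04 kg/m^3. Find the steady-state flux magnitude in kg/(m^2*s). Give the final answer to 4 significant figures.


Step 1: D = D0 * exp(-Qd/(R*T))
T = 667 + 273.15 = 940.15 K
D = 1.0581e-04 * exp(-148e3 / (8.314 * 940.15)) = 6.32943e-13 m^2/s
Step 2: J = D * (C1 - C2) / dx
J = 6.32943e-13 * (2.75 - 2.04) / 4.5e-03
J = 9.986e-11 kg/(m^2*s)


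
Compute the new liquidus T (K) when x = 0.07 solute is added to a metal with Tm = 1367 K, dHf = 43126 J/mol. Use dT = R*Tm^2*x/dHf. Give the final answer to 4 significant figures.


dT = R*Tm^2*x / dHf
dT = 8.314 * 1367^2 * 0.07 / 43126
dT = 25.2177 K
T_new = 1367 - 25.2177 = 1342 K


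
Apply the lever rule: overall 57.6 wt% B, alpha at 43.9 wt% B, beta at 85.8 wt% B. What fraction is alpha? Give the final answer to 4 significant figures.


f_alpha = (C_beta - C0) / (C_beta - C_alpha)
f_alpha = (85.8 - 57.6) / (85.8 - 43.9)
f_alpha = 0.673


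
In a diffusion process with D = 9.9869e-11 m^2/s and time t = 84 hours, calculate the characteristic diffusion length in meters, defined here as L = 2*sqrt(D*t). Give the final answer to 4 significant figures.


t = 84 hr = 302400 s
Diffusion length = 2*sqrt(D*t)
= 2*sqrt(9.9869e-11 * 302400)
= 0.01099 m


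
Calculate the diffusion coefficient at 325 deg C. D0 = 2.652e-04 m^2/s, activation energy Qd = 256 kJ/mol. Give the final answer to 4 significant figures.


D = D0 * exp(-Qd / (R*T))
T = 598.15 K
D = 2.652e-04 * exp(-256e3 / (8.314 * 598.15))
D = 1.167e-26 m^2/s


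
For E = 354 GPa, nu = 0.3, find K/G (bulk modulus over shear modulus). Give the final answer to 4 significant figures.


G = E / (2*(1+nu))
G = 354 / (2*(1+0.3)) = 136.154 GPa
K = E / (3*(1-2*nu))
K = 354 / (3*(1-2*0.3)) = 295 GPa
K/G = 295 / 136.154 = 2.167


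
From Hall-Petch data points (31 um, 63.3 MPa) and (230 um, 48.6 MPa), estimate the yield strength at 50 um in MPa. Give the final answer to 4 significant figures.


sigma_y = sigma0 + k / sqrt(d)
1/sqrt(d1) = 1/sqrt(3.1e-05) = 179.605;  1/sqrt(d2) = 65.938
k = (sigma1 - sigma2) / (1/sqrt(d1) - 1/sqrt(d2)) = (63.3 - 48.6) / (179.605 - 65.938) = 0.129325 MPa*m^0.5
sigma0 = sigma1 - k/sqrt(d1) = 63.3 - 0.129325*179.605 = 40.0726 MPa
sigma_y(d3) = 40.0726 + 0.129325 / sqrt(5e-05) = 58.36 MPa


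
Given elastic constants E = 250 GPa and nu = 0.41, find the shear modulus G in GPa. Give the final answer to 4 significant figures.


G = E / (2*(1+nu))
G = 250 / (2*(1+0.41))
G = 88.65 GPa


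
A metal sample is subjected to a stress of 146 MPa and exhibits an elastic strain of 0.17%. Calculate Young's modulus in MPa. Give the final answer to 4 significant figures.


E = sigma / epsilon
epsilon = 0.17% = 1.7e-03
E = 146 / 1.7e-03
E = 85880 MPa


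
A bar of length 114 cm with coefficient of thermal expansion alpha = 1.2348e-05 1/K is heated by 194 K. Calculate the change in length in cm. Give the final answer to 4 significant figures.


dL = L0 * alpha * dT
dL = 114 * 1.2348e-05 * 194
dL = 0.2731 cm


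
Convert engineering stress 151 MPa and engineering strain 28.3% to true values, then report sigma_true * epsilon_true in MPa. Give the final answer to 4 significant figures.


sigma_true = sigma_eng * (1 + epsilon_eng)
sigma_true = 151 * (1 + 0.283) = 193.733 MPa
epsilon_true = ln(1 + epsilon_eng)
epsilon_true = ln(1 + 0.283) = 0.249201
sigma_true * epsilon_true = 193.733 * 0.249201 = 48.28 MPa


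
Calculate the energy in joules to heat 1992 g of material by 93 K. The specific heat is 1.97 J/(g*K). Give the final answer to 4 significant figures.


Q = m * cp * dT
Q = 1992 * 1.97 * 93
Q = 365000 J


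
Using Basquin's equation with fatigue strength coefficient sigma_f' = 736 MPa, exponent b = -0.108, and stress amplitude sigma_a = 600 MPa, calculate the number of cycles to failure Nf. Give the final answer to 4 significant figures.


sigma_a = sigma_f' * (2*Nf)^b
2*Nf = (sigma_a / sigma_f')^(1/b)
2*Nf = (600 / 736)^(1/-0.108)
2*Nf = 6.63044
Nf = 3.315 cycles


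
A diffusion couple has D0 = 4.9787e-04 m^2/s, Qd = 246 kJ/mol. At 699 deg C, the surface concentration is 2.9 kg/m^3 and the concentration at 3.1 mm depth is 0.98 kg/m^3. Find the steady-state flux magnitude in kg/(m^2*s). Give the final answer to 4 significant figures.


Step 1: D = D0 * exp(-Qd/(R*T))
T = 699 + 273.15 = 972.15 K
D = 4.9787e-04 * exp(-246e3 / (8.314 * 972.15)) = 3.01162e-17 m^2/s
Step 2: J = D * (C1 - C2) / dx
J = 3.01162e-17 * (2.9 - 0.98) / 3.1e-03
J = 1.865e-14 kg/(m^2*s)


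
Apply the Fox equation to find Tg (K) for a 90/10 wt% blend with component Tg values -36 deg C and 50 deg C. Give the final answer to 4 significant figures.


1/Tg = w1/Tg1 + w2/Tg2 (in Kelvin)
Tg1 = 237.15 K, Tg2 = 323.15 K
1/Tg = 0.9/237.15 + 0.1/323.15
Tg = 243.6 K


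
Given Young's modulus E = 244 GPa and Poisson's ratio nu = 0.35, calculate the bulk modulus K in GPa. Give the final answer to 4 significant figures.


K = E / (3*(1-2*nu))
K = 244 / (3*(1-2*0.35))
K = 271.1 GPa


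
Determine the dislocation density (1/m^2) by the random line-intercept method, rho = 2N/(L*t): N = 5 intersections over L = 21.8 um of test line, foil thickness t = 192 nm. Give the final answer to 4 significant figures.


rho = 2N / (L * t)
L = 21.8 um = 2.18e-05 m, t = 192 nm = 1.92e-07 m
rho = 2 * 5 / (2.18e-05 * 1.92e-07)
rho = 2.389e+12 1/m^2


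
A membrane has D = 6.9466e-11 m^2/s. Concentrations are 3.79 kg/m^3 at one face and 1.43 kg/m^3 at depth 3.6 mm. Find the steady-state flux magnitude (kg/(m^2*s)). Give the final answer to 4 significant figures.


J = -D * (dC/dx) = D * (C1 - C2) / dx
J = 6.9466e-11 * (3.79 - 1.43) / 3.6e-03
J = 4.554e-08 kg/(m^2*s)


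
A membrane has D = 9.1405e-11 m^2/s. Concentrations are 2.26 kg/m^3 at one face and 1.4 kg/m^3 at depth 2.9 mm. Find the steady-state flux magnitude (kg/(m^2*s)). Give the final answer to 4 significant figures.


J = -D * (dC/dx) = D * (C1 - C2) / dx
J = 9.1405e-11 * (2.26 - 1.4) / 2.9e-03
J = 2.711e-08 kg/(m^2*s)


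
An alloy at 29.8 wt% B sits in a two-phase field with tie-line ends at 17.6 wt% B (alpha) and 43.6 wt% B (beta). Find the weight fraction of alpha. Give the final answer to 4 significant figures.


f_alpha = (C_beta - C0) / (C_beta - C_alpha)
f_alpha = (43.6 - 29.8) / (43.6 - 17.6)
f_alpha = 0.5308


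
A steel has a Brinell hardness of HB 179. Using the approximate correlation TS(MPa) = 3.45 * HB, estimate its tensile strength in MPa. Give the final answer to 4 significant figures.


TS (MPa) = 3.45 * HB
TS = 3.45 * 179
TS = 617.6 MPa


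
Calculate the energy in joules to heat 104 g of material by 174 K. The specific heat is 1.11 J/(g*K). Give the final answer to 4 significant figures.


Q = m * cp * dT
Q = 104 * 1.11 * 174
Q = 20090 J


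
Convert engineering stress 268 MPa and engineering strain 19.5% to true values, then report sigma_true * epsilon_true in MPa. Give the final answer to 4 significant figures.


sigma_true = sigma_eng * (1 + epsilon_eng)
sigma_true = 268 * (1 + 0.195) = 320.26 MPa
epsilon_true = ln(1 + epsilon_eng)
epsilon_true = ln(1 + 0.195) = 0.178146
sigma_true * epsilon_true = 320.26 * 0.178146 = 57.05 MPa


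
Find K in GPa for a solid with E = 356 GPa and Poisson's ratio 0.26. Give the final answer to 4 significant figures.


K = E / (3*(1-2*nu))
K = 356 / (3*(1-2*0.26))
K = 247.2 GPa


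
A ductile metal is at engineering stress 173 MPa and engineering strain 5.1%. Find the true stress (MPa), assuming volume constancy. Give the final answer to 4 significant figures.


sigma_true = sigma_eng * (1 + epsilon_eng)
sigma_true = 173 * (1 + 0.051)
sigma_true = 181.8 MPa


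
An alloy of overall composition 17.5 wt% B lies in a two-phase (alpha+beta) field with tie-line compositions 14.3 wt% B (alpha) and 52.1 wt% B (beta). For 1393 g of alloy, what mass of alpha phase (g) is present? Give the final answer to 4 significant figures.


f_alpha = (C_beta - C0) / (C_beta - C_alpha)
f_alpha = (52.1 - 17.5) / (52.1 - 14.3) = 0.915344
m_alpha = f_alpha * m_total = 0.915344 * 1393 = 1275 g


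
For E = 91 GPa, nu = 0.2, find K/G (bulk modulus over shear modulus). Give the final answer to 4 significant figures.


G = E / (2*(1+nu))
G = 91 / (2*(1+0.2)) = 37.9167 GPa
K = E / (3*(1-2*nu))
K = 91 / (3*(1-2*0.2)) = 50.5556 GPa
K/G = 50.5556 / 37.9167 = 1.333


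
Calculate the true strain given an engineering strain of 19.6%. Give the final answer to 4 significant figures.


epsilon_true = ln(1 + epsilon_eng)
epsilon_true = ln(1 + 0.196)
epsilon_true = 0.179


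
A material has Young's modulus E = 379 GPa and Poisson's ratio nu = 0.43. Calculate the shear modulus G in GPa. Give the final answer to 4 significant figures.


G = E / (2*(1+nu))
G = 379 / (2*(1+0.43))
G = 132.5 GPa


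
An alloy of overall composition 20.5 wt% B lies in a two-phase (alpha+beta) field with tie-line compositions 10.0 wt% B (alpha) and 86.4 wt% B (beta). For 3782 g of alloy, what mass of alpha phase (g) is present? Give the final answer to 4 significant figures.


f_alpha = (C_beta - C0) / (C_beta - C_alpha)
f_alpha = (86.4 - 20.5) / (86.4 - 10.0) = 0.862565
m_alpha = f_alpha * m_total = 0.862565 * 3782 = 3262 g


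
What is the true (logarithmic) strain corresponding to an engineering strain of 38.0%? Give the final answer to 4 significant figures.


epsilon_true = ln(1 + epsilon_eng)
epsilon_true = ln(1 + 0.38)
epsilon_true = 0.3221


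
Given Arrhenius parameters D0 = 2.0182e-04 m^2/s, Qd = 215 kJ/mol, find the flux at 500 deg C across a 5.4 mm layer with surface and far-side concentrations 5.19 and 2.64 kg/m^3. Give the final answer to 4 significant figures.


Step 1: D = D0 * exp(-Qd/(R*T))
T = 500 + 273.15 = 773.15 K
D = 2.0182e-04 * exp(-215e3 / (8.314 * 773.15)) = 6.00988e-19 m^2/s
Step 2: J = D * (C1 - C2) / dx
J = 6.00988e-19 * (5.19 - 2.64) / 5.4e-03
J = 2.838e-16 kg/(m^2*s)


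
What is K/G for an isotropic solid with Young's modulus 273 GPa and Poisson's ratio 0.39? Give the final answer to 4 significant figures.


G = E / (2*(1+nu))
G = 273 / (2*(1+0.39)) = 98.2014 GPa
K = E / (3*(1-2*nu))
K = 273 / (3*(1-2*0.39)) = 413.636 GPa
K/G = 413.636 / 98.2014 = 4.212


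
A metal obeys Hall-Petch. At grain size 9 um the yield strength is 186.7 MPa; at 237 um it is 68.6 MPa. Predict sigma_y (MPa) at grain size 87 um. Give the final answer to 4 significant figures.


sigma_y = sigma0 + k / sqrt(d)
1/sqrt(d1) = 1/sqrt(9e-06) = 333.333;  1/sqrt(d2) = 64.957
k = (sigma1 - sigma2) / (1/sqrt(d1) - 1/sqrt(d2)) = (186.7 - 68.6) / (333.333 - 64.957) = 0.440054 MPa*m^0.5
sigma0 = sigma1 - k/sqrt(d1) = 186.7 - 0.440054*333.333 = 40.0154 MPa
sigma_y(d3) = 40.0154 + 0.440054 / sqrt(8.7e-05) = 87.19 MPa


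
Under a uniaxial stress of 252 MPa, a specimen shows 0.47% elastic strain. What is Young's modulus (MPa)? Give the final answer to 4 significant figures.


E = sigma / epsilon
epsilon = 0.47% = 4.7e-03
E = 252 / 4.7e-03
E = 53620 MPa


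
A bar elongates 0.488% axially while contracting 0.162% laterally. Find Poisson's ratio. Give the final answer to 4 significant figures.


nu = -epsilon_lat / epsilon_axial
Lateral strain is contraction (negative), so using magnitudes:
nu = 0.162 / 0.488
nu = 0.332


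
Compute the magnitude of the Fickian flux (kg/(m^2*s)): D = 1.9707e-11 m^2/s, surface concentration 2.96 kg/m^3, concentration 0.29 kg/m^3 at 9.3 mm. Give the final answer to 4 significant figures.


J = -D * (dC/dx) = D * (C1 - C2) / dx
J = 1.9707e-11 * (2.96 - 0.29) / 9.3e-03
J = 5.658e-09 kg/(m^2*s)


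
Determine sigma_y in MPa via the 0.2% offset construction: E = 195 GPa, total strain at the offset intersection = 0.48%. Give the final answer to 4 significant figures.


Offset strain = 0.002
Elastic strain at yield = total_strain - offset = 4.8e-03 - 0.002 = 2.8e-03
sigma_y = E * elastic_strain = 195000 * 2.8e-03
sigma_y = 546 MPa


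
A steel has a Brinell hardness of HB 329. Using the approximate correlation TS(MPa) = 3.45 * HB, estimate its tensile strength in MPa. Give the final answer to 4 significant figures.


TS (MPa) = 3.45 * HB
TS = 3.45 * 329
TS = 1135 MPa


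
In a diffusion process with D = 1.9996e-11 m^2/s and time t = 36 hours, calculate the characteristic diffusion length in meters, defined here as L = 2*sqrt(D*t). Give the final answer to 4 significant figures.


t = 36 hr = 129600 s
Diffusion length = 2*sqrt(D*t)
= 2*sqrt(1.9996e-11 * 129600)
= 3.22e-03 m


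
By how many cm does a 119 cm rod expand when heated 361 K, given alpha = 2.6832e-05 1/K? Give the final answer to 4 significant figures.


dL = L0 * alpha * dT
dL = 119 * 2.6832e-05 * 361
dL = 1.153 cm


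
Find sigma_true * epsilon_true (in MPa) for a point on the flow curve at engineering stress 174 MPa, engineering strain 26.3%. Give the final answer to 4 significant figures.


sigma_true = sigma_eng * (1 + epsilon_eng)
sigma_true = 174 * (1 + 0.263) = 219.762 MPa
epsilon_true = ln(1 + epsilon_eng)
epsilon_true = ln(1 + 0.263) = 0.23349
sigma_true * epsilon_true = 219.762 * 0.23349 = 51.31 MPa


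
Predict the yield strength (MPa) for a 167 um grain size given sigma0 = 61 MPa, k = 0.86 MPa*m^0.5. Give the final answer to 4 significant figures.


sigma_y = sigma0 + k / sqrt(d)
d = 167 um = 1.67e-04 m
sigma_y = 61 + 0.86 / sqrt(1.67e-04)
sigma_y = 127.5 MPa


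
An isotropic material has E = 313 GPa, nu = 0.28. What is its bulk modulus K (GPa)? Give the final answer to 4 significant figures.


K = E / (3*(1-2*nu))
K = 313 / (3*(1-2*0.28))
K = 237.1 GPa


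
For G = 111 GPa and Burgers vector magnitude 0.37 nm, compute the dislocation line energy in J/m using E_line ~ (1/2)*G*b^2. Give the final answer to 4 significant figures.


E = G*b^2/2
b = 0.37 nm = 3.7e-10 m
G = 111 GPa = 1.11e+11 Pa
E = 0.5 * 1.11e+11 * (3.7e-10)^2
E = 7.598e-09 J/m
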